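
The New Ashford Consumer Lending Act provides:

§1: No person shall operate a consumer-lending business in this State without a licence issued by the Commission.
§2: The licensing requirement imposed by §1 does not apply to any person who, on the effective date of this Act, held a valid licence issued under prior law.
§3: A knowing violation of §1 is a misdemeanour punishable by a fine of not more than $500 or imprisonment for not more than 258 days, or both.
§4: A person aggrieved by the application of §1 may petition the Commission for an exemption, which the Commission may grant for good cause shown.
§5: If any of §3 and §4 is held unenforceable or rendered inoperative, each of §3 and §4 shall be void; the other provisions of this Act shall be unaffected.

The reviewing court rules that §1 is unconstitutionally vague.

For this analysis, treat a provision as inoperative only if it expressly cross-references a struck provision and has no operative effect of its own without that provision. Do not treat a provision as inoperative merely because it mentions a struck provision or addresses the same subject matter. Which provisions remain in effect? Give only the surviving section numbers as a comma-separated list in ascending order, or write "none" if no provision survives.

§1 is struck. §2 has no operative effect of its own apart from §1 and is therefore inoperative. The only function of §3 is the criminal penalty for violating §1, so it cannot stand once §1 is removed. §4 merely fixes the exemption procedure for §1; with §1 gone it has nothing to operate on and falls away. §5 declares §3 and §4 mutually dependent; since one of them has fallen, all of them are of no effect. The remainder continues in force under §5. Only §5 remains in effect.

5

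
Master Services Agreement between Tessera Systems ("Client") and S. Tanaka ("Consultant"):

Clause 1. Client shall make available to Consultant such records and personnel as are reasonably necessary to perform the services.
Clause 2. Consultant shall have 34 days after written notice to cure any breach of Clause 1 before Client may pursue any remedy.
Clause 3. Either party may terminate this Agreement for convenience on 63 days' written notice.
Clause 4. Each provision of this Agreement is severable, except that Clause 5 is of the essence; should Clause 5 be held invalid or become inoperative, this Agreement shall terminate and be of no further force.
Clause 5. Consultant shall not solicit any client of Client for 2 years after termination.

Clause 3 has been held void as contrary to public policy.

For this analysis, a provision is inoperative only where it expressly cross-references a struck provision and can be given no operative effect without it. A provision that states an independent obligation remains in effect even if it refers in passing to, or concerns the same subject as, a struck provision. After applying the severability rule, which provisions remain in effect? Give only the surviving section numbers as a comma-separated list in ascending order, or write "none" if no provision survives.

1, 2, 4, 5

Clause 3 is struck. Nothing else in the Agreement is defined by reference to Clause 3. Clause 4 makes Clause 5 an essential term, but Clause 5 is unaffected, so the severability proviso in Clause 4 preserves the remaining provisions. That leaves Clause 1, Clause 2, Clause 4, and Clause 5 in effect.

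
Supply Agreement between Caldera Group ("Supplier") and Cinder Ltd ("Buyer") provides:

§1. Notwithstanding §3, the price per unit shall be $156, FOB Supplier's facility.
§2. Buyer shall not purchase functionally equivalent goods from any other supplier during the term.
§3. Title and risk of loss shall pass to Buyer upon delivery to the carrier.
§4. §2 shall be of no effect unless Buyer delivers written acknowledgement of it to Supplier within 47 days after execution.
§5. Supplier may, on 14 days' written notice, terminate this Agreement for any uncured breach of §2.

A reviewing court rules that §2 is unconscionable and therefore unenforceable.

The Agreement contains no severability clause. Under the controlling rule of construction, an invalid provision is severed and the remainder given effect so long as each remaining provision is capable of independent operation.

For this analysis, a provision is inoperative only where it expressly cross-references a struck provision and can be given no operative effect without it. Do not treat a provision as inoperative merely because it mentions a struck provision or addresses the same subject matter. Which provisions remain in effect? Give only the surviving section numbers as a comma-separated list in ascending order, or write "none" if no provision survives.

§2 is struck. §4 operates only by reference to §2, so it falls with §2. §5 operates only by reference to §2, so it falls with §2. Under the stated default rule, only provisions that cannot operate independently fall away; the rest are enforced. The provisions still in force are §1 and §3.

1, 3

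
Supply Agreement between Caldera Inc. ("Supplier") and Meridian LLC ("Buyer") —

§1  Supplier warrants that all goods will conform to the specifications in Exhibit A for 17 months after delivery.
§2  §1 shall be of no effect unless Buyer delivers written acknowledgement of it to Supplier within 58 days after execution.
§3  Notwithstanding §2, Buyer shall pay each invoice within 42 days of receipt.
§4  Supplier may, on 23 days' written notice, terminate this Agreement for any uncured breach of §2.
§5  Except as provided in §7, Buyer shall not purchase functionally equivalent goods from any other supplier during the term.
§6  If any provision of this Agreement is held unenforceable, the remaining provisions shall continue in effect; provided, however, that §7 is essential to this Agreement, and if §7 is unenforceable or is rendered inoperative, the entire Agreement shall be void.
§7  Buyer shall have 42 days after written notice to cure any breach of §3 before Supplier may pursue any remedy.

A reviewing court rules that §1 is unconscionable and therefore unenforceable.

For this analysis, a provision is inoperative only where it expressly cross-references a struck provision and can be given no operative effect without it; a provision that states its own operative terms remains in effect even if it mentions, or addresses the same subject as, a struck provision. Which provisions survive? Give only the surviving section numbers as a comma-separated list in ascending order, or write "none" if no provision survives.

§1 is struck. The only function of §2 is the acknowledgement condition for §1, so it cannot stand once §1 is removed. §4 has no operative effect of its own apart from §2 and is therefore inoperative. Although §3 refers to §2, its operative terms do not depend on §2, so it remains in effect. §6 makes §7 an essential term, but §7 is unaffected, so the severability proviso in §6 preserves the remaining provisions. That leaves §3, §5, §6, and §7 in effect.

3, 5, 6, 7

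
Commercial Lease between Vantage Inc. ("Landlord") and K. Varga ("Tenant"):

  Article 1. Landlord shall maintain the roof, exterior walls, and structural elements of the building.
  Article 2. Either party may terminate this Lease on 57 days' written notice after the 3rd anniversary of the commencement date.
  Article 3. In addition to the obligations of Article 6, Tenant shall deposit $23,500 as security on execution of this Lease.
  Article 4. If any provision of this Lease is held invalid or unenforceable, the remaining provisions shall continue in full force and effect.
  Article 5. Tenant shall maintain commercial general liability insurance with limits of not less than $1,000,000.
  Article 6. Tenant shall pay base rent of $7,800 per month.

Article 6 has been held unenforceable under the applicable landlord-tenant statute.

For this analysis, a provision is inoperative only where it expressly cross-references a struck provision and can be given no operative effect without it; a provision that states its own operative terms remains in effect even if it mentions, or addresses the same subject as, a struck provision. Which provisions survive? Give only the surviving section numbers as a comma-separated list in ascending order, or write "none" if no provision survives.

Article 6 is struck. Article 3 mentions Article 6 but its own obligation stands independently of Article 6, so Article 3 is not affected. Nothing else in the Lease is defined by reference to Article 6. Article 4 is a severability clause and preserves every provision that can still be given independent effect. That leaves Article 1, Article 2, Article 3, Article 4, and Article 5 in effect.

1, 2, 3, 4, 5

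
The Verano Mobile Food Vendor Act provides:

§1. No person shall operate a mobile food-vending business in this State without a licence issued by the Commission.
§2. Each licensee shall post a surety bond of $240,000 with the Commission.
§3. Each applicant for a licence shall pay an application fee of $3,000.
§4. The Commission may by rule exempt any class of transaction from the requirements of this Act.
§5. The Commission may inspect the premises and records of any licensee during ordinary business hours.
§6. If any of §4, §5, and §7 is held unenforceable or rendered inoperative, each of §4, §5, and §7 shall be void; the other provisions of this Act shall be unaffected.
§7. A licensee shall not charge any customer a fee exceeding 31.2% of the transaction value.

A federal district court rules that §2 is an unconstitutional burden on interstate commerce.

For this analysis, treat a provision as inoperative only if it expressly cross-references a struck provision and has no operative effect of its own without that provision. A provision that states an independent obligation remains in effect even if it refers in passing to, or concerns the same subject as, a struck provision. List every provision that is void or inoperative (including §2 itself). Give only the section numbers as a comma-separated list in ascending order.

2

§2 is struck. No other provision's operative terms depend on §2. §6 ties §4, §5, and §7 together, but none of those is affected here; the remaining provisions continue in force under §6. §1, §3, §4, §5, §6, and §7 remain in effect.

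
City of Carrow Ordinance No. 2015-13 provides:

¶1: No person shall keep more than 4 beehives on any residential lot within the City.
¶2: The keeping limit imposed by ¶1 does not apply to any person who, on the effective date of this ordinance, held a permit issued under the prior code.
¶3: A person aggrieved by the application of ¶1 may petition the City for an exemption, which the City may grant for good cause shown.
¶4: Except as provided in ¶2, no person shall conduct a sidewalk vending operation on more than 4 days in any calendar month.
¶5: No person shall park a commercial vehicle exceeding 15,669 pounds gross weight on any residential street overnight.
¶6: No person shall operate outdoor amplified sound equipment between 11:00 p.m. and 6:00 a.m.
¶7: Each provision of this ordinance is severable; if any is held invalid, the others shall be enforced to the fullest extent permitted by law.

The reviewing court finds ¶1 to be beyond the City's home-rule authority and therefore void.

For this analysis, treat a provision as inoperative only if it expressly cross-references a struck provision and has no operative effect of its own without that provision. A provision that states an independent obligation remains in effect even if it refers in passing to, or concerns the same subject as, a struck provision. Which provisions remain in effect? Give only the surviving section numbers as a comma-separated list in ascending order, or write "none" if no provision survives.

¶1 is struck. The only function of ¶2 is the grandfather exemption from ¶1, so it cannot stand once ¶1 is removed. ¶3 merely fixes the exemption procedure for ¶1; with ¶1 gone it has nothing to operate on and falls away. Although ¶4 refers to ¶2, its operative terms do not depend on ¶2, so it remains in effect. ¶7 is a severability clause and preserves every provision that can still be given independent effect. The provisions still in force are ¶4, ¶5, ¶6, and ¶7.

4, 5, 6, 7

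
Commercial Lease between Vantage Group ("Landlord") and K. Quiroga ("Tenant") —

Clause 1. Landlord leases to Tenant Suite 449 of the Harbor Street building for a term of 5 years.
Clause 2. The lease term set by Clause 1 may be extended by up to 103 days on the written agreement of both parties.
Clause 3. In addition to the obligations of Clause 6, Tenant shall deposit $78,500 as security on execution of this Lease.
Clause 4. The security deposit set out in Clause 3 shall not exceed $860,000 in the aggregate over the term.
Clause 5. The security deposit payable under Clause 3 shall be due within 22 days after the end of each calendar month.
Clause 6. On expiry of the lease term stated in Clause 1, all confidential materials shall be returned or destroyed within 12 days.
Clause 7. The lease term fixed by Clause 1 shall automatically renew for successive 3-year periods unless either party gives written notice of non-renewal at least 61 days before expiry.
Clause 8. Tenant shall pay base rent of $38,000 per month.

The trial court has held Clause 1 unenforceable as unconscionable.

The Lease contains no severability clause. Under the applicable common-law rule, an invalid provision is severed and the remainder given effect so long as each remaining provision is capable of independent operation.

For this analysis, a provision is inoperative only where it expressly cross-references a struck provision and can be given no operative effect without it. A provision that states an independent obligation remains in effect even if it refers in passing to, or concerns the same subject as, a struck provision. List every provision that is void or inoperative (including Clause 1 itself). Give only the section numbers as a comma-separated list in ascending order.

Clause 1 is struck. Clause 2 has no operative effect of its own apart from Clause 1 and is therefore inoperative. Clause 6 has no operative effect of its own apart from Clause 1 and is therefore inoperative. The whole of Clause 7 is the renewal of the lease term, defined by reference to Clause 1, so Clause 7 cannot stand once Clause 1 is removed. Clause 3 mentions Clause 6 but its own obligation stands independently of Clause 6, so Clause 3 is not affected. With no severability clause, the stated default rule severs what cannot stand and enforces each remaining provision that can operate on its own. That leaves Clause 3, Clause 4, Clause 5, and Clause 8 in effect.

1, 2, 6, 7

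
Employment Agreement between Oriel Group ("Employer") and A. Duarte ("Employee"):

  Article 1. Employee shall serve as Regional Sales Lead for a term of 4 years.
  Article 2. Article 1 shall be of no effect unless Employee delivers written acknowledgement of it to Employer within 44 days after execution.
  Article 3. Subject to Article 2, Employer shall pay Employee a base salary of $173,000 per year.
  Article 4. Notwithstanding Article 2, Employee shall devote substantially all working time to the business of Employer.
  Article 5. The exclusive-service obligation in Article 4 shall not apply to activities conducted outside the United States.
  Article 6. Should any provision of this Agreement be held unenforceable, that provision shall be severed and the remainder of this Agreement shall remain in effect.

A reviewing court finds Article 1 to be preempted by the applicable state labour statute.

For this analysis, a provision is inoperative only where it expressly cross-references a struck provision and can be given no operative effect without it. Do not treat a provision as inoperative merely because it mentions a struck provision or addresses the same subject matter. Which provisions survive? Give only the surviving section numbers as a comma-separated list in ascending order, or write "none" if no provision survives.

3, 4, 5, 6

Article 1 is struck. Article 2 merely fixes the acknowledgement condition for Article 1; with Article 1 gone it has nothing to operate on and falls away. Article 4 mentions Article 2 but its own obligation stands independently of Article 2, so Article 4 is not affected. Although Article 3 refers to Article 2, its operative terms do not depend on Article 2, so it remains in effect. Under the severability clause in Article 6, the remaining provisions continue in force. Article 3, Article 4, Article 5, and Article 6 remain in effect.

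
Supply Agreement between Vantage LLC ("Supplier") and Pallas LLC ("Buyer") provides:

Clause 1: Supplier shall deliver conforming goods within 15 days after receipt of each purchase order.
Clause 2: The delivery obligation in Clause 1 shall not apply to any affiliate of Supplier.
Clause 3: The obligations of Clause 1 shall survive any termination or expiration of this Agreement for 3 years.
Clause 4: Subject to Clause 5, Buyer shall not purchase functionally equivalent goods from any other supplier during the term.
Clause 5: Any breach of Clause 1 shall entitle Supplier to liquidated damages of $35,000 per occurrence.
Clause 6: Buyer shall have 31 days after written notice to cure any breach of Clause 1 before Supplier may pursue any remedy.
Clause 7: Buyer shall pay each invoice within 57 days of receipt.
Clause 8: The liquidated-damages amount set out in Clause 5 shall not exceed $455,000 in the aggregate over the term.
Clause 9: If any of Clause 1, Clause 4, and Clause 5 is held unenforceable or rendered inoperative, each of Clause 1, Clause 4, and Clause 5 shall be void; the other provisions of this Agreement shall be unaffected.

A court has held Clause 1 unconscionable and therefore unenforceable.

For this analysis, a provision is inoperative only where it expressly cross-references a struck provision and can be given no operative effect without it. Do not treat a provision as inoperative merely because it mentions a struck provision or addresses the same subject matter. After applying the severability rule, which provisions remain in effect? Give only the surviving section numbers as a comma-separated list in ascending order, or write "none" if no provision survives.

Clause 1 is struck. The whole of Clause 2 is the carve-out from the delivery obligation, defined by reference to Clause 1, so Clause 2 cannot stand once Clause 1 is removed. The only function of Clause 3 is the survival period for Clause 1, so it cannot stand once Clause 1 is removed. The whole of Clause 5 is the liquidated-damages amount, defined by reference to Clause 1, so Clause 5 cannot stand once Clause 1 is removed. The only function of Clause 6 is the cure period for breach of Clause 1, so it cannot stand once Clause 1 is removed. Clause 8 has no operative effect of its own apart from Clause 5 and is therefore inoperative. Clause 9 declares Clause 1, Clause 4, and Clause 5 mutually dependent; since one of them has fallen, all of them are of no effect. That brings down Clause 4 as well. The remainder continues in force under Clause 9. Clause 7 and Clause 9 remain in effect.

7, 9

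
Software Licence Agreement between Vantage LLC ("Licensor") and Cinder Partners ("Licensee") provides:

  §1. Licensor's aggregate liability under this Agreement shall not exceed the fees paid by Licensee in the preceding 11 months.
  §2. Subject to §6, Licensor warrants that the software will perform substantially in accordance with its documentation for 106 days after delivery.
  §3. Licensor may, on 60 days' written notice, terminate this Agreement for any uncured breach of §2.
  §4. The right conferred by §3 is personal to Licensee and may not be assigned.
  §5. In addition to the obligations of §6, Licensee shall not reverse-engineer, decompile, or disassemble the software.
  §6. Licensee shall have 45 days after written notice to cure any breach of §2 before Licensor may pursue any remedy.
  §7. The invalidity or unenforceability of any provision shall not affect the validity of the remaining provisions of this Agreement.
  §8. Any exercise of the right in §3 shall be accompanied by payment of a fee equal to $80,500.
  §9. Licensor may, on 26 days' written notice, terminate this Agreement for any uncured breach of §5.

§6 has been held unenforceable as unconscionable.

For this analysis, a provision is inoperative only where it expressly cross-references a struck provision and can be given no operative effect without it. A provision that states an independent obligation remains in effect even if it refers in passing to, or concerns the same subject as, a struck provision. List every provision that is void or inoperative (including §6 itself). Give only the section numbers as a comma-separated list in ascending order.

§6 is struck. §2 mentions §6 but its own obligation stands independently of §6, so §2 is not affected. §5 mentions §6 but its own obligation stands independently of §6, so §5 is not affected. Nothing else in the Agreement is defined by reference to §6. §7 is a severability clause and preserves every provision that can still be given independent effect. That leaves §1, §2, §3, §4, §5, §7, §8, and §9 in effect.

6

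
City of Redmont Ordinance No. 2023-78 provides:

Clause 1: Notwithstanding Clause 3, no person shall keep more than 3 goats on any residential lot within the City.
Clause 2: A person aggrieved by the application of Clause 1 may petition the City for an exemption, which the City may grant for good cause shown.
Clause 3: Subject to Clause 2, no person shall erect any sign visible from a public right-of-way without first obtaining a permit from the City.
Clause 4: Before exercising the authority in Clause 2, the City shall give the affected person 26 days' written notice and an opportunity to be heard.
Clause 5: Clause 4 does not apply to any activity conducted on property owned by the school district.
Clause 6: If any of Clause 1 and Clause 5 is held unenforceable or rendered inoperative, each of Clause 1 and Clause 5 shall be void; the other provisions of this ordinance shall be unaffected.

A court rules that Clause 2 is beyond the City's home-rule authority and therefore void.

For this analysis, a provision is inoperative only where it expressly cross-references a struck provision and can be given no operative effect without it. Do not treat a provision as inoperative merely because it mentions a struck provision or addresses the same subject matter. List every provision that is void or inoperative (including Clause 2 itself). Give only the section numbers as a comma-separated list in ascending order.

1, 2, 4, 5

Clause 2 is struck. The only function of Clause 4 is the notice-and-hearing requirement for Clause 2, so it cannot stand once Clause 2 is removed. Clause 5 operates only by reference to Clause 4, so it falls with Clause 4. Clause 3 mentions Clause 2 but its own obligation stands independently of Clause 2, so Clause 3 is not affected. Clause 6 declares Clause 1 and Clause 5 mutually dependent; since one of them has fallen, all of them are of no effect. That brings down Clause 1 as well. The remainder continues in force under Clause 6. That leaves Clause 3 and Clause 6 in effect.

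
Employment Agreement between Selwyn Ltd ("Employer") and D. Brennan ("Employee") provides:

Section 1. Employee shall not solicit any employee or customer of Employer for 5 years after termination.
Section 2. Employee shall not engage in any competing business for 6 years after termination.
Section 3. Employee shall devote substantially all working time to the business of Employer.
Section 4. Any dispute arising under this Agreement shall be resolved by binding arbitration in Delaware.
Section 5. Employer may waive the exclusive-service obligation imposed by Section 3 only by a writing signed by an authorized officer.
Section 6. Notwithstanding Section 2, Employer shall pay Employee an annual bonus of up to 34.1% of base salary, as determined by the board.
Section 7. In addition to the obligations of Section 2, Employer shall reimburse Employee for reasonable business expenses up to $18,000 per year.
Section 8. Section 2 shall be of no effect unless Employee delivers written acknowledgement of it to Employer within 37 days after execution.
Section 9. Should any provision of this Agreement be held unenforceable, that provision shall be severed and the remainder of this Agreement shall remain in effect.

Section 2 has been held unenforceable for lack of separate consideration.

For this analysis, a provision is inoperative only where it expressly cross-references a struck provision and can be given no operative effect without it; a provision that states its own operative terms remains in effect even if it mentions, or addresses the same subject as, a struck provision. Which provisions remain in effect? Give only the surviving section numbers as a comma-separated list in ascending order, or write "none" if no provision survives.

Section 2 is struck. Section 8 operates only by reference to Section 2, so it falls with Section 2. Although Section 7 refers to Section 2, its operative terms do not depend on Section 2, so it remains in effect. Although Section 6 refers to Section 2, its operative terms do not depend on Section 2, so it remains in effect. Under the severability clause in Section 9, the remaining provisions continue in force. The provisions still in force are Section 1, Section 3, Section 4, Section 5, Section 6, Section 7, and Section 9.

1, 3, 4, 5, 6, 7, 9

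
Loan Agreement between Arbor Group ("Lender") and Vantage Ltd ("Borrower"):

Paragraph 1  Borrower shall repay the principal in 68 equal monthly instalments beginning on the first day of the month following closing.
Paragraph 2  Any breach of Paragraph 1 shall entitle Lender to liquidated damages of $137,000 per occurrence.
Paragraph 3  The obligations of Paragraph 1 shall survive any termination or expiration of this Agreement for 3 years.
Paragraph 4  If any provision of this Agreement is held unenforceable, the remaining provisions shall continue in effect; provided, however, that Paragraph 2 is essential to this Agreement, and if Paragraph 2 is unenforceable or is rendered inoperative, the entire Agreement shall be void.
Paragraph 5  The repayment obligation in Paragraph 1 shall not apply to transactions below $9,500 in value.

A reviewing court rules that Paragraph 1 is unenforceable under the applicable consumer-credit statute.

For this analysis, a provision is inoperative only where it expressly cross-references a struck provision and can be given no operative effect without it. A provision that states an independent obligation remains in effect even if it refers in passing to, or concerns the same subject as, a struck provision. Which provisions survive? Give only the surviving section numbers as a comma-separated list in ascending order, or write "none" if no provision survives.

Paragraph 1 is struck. Paragraph 2 does nothing except set the liquidated-damages amount by reference to Paragraph 1; with Paragraph 1 gone it has no independent effect and is inoperative. Paragraph 3 merely fixes the survival period for Paragraph 1; with Paragraph 1 gone it has nothing to operate on and falls away. The whole of Paragraph 5 is the carve-out from the repayment obligation, defined by reference to Paragraph 1, so Paragraph 5 cannot stand once Paragraph 1 is removed. Paragraph 4 makes Paragraph 2 an essential term, and Paragraph 2 has been rendered inoperative by the cascade; under Paragraph 4, the entire Agreement is therefore void. No provision of the Agreement survives.

none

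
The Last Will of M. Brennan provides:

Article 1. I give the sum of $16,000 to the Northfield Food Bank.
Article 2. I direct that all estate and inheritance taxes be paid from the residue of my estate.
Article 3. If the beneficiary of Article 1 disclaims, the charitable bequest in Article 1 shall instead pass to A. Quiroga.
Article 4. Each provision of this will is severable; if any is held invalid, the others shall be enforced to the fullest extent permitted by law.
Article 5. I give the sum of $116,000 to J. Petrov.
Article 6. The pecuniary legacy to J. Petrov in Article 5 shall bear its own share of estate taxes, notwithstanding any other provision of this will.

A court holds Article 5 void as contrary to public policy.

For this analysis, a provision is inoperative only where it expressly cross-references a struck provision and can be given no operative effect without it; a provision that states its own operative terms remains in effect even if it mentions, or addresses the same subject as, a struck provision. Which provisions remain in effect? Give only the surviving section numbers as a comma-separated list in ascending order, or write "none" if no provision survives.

Article 5 is struck. Article 6 operates only by reference to Article 5, so it falls with Article 5. Article 4 is a severability clause and preserves every provision that can still be given independent effect. The provisions still in force are Article 1, Article 2, Article 3, and Article 4.

1, 2, 3, 4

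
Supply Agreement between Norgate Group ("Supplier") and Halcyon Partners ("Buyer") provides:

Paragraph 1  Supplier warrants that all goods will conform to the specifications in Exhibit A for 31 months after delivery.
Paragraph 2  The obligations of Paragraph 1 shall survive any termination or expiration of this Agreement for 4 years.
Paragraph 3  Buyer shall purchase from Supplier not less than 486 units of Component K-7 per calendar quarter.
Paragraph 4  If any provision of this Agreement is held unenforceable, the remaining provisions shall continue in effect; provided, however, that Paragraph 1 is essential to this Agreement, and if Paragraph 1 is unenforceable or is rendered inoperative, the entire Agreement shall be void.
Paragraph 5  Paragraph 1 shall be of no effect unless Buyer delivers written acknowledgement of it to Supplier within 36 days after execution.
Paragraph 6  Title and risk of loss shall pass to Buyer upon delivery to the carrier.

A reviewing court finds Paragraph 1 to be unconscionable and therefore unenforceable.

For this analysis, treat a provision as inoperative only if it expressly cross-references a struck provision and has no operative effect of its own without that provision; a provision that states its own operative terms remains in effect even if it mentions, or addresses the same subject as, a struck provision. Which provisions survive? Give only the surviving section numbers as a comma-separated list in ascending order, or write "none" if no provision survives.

Paragraph 1 is struck. Paragraph 2 merely fixes the survival period for Paragraph 1; with Paragraph 1 gone it has nothing to operate on and falls away. Paragraph 5 merely fixes the acknowledgement condition for Paragraph 1; with Paragraph 1 gone it has nothing to operate on and falls away. Paragraph 4 makes Paragraph 1 an essential term, and Paragraph 1 is the provision held invalid; under Paragraph 4, the entire Agreement is therefore void. No provision of the Agreement survives.

none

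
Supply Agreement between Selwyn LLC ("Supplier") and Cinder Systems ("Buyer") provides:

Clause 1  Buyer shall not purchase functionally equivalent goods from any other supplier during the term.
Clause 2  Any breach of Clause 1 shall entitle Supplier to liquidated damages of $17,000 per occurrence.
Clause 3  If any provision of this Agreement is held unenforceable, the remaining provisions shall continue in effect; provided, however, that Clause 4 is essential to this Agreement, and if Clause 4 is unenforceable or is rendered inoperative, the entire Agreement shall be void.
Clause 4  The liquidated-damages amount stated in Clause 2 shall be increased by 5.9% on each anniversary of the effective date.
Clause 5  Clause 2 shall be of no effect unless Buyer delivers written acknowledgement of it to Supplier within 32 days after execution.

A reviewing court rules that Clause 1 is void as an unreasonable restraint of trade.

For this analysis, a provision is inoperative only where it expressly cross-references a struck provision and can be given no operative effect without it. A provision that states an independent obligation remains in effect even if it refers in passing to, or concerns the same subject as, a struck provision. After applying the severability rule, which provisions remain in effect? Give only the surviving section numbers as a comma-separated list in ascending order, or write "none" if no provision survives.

none

Clause 1 is struck. The whole of Clause 2 is the liquidated-damages amount, defined by reference to Clause 1, so Clause 2 cannot stand once Clause 1 is removed. Clause 4 operates only by reference to Clause 2, so it falls with Clause 2. Clause 5 operates only by reference to Clause 2, so it falls with Clause 2. Clause 3 makes Clause 4 an essential term, and Clause 4 has been rendered inoperative by the cascade; under Clause 3, the entire Agreement is therefore void. No provision of the Agreement survives.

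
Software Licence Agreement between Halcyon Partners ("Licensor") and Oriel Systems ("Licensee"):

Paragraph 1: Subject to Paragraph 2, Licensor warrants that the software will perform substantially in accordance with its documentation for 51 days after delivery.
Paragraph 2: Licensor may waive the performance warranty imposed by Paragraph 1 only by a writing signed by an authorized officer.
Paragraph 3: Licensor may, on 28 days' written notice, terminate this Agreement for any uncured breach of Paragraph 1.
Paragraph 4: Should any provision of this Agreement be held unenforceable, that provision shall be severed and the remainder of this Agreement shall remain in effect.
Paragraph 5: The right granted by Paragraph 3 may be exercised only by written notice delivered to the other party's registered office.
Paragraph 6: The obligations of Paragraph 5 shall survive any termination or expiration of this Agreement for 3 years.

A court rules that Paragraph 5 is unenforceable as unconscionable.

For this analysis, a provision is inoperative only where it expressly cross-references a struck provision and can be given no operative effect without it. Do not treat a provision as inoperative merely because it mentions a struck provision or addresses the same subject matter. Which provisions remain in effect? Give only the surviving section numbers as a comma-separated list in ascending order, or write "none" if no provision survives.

Paragraph 5 is struck. Paragraph 6 has no operative effect of its own apart from Paragraph 5 and is therefore inoperative. Under the severability clause in Paragraph 4, the remaining provisions continue in force. That leaves Paragraph 1, Paragraph 2, Paragraph 3, and Paragraph 4 in effect.

1, 2, 3, 4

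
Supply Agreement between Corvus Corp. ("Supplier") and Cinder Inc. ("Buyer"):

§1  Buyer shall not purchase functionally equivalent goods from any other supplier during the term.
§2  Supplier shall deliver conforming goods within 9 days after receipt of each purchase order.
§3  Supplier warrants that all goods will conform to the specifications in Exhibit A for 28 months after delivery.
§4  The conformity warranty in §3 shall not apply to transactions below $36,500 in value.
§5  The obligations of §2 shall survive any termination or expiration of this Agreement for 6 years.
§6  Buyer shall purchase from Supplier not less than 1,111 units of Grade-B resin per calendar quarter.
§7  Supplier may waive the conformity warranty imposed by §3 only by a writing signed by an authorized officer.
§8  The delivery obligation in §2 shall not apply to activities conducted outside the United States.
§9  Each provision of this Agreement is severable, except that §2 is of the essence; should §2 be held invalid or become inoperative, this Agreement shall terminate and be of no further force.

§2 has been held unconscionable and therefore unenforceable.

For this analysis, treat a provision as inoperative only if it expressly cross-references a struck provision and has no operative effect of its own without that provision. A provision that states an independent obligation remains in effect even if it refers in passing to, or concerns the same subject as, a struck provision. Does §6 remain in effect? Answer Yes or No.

No

§2 is struck. §5 has no operative effect of its own apart from §2 and is therefore inoperative. The whole of §8 is the carve-out from the delivery obligation, defined by reference to §2, so §8 cannot stand once §2 is removed. §9 makes §2 an essential term, and §2 is the provision held invalid; under §9, the entire Agreement is therefore void. No provision of the Agreement survives. §6 is among the inoperative provisions, so the answer is no.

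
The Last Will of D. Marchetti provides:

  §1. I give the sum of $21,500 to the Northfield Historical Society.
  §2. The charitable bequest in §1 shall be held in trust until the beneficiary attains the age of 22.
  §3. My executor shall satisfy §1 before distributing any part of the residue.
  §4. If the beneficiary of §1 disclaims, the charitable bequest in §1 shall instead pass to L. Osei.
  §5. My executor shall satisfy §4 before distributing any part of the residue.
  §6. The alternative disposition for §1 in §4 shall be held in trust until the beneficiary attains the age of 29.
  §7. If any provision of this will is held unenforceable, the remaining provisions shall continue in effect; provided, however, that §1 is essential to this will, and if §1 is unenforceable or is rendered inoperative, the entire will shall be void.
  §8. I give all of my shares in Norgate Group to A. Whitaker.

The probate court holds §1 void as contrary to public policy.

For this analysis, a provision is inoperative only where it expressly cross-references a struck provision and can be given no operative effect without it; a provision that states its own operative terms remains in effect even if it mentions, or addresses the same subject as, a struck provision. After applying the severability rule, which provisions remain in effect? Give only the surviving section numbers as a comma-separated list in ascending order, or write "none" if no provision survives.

none

§1 is struck. §2 has no operative effect of its own apart from §1 and is therefore inoperative. The only function of §3 is the priority direction for §1, so it cannot stand once §1 is removed. §4 has no operative effect of its own apart from §1 and is therefore inoperative. §5 operates only by reference to §4, so it falls with §4. §6 merely fixes the trust for §4; with §4 gone it has nothing to operate on and falls away. §7 makes §1 an essential term, and §1 is the provision held invalid; under §7, the entire will is therefore void. No provision of the will survives.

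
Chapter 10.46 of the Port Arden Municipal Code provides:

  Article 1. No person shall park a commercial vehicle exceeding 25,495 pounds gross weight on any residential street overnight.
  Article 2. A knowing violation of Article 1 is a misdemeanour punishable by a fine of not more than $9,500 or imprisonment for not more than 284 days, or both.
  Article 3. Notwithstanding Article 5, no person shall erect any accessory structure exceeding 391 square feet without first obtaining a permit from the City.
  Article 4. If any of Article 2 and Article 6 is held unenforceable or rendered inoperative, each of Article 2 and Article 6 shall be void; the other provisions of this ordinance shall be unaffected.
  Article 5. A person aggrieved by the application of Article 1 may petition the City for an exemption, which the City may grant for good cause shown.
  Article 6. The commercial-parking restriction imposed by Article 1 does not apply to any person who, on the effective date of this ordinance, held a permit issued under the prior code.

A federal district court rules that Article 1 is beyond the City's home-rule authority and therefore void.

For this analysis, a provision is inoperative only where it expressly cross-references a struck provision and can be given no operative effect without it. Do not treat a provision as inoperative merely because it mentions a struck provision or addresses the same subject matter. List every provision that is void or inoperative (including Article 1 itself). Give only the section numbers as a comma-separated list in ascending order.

Article 1 is struck. The only function of Article 2 is the criminal penalty for violating Article 1, so it cannot stand once Article 1 is removed. Article 5 operates only by reference to Article 1, so it falls with Article 1. Article 6 has no operative effect of its own apart from Article 1 and is therefore inoperative. Article 3 mentions Article 5 but its own obligation stands independently of Article 5, so Article 3 is not affected. Article 4 declares Article 2 and Article 6 mutually dependent; since one of them has fallen, all of them are of no effect. The remainder continues in force under Article 4. That leaves Article 3 and Article 4 in effect.

1, 2, 5, 6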